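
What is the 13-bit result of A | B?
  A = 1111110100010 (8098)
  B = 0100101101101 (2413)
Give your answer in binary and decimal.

Apply | to each column (1 where either bit is 1):
  1111110100010
| 0100101101101
---------------
  1111111101111

Answer: 1111111101111 (8175)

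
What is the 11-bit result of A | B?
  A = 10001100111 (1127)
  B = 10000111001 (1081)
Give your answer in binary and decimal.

Apply | to each column (1 where either bit is 1):
  10001100111
| 10000111001
-------------
  10001111111

Answer: 10001111111 (1151)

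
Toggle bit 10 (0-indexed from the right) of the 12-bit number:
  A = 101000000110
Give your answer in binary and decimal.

Mask = 1 << 10 = 010000000000
Bit 10 of A is 0; XOR with the mask flips it to 1.
  101000000110
^ 010000000000
--------------
  111000000110

Answer: 111000000110 (3590)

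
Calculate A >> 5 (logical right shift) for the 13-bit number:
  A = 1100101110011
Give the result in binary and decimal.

Logical shift right by 5: drop the bottom 5 bit(s), prepend 5 zero(s) on the left.
  1100101110011  ->  keep [11001011], discard [10011], prepend 00000
= 0000011001011

Answer: 0000011001011 (203)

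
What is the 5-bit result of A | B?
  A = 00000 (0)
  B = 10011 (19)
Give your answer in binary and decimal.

Apply | to each column (1 where either bit is 1):
  00000
| 10011
-------
  10011

Answer: 10011 (19)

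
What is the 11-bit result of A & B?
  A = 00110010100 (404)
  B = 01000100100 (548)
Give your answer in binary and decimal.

Apply & to each column (1 only where both bits are 1):
  00110010100
& 01000100100
-------------
  00000000100

Answer: 00000000100 (4)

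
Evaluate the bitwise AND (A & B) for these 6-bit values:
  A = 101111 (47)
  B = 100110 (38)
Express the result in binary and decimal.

Apply & to each column (1 only where both bits are 1):
  101111
& 100110
--------
  100110

Answer: 100110 (38)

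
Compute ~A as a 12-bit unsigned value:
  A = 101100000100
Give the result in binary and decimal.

Flip each bit (0->1, 1->0):
  101100000100
  010011111011

Answer: 010011111011 (1275)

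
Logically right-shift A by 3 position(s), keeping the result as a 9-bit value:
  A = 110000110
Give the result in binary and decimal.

Logical shift right by 3: drop the bottom 3 bit(s), prepend 3 zero(s) on the left.
  110000110  ->  keep [110000], discard [110], prepend 000
= 000110000

Answer: 000110000 (48)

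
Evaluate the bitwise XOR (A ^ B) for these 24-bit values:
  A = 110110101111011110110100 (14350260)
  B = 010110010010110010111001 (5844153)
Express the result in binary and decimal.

Apply ^ to each column (1 where bits differ):
  110110101111011110110100
^ 010110010010110010111001
--------------------------
  100000111101101100001101

Answer: 100000111101101100001101 (8641293)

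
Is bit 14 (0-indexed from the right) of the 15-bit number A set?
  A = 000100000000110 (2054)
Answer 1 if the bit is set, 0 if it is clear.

Bit 14 is the 15th from the right.
  000100000000110
  ^
That bit is 0.

Answer: 0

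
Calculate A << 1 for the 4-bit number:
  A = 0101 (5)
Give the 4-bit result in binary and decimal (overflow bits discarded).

Shift left by 1: drop the top 1 bit(s), append 1 zero(s) on the right.
  0101  ->  discard [0], keep [101], append 0
= 1010

Answer: 1010 (10)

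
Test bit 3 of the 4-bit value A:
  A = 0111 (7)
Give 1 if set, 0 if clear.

Bit 3 is the 4th from the right.
  0111
  ^
That bit is 0.

Answer: 0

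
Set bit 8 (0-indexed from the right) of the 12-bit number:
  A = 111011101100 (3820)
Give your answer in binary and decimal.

Mask = 1 << 8 = 000100000000
Bit 8 of A is 0, so OR-ing with the mask flips it to 1.
  111011101100
| 000100000000
--------------
  111111101100

Answer: 111111101100 (4076)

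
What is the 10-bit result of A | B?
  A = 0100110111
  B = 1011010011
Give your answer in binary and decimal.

Apply | to each column (1 where either bit is 1):
  0100110111
| 1011010011
------------
  1111110111

Answer: 1111110111 (1015)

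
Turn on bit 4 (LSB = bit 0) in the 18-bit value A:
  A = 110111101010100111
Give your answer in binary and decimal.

Mask = 1 << 4 = 000000000000010000
Bit 4 of A is 0, so OR-ing with the mask flips it to 1.
  110111101010100111
| 000000000000010000
--------------------
  110111101010110111

Answer: 110111101010110111 (228023)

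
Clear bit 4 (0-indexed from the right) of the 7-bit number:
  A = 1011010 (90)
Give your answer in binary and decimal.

Mask = ~(1 << 4) = 1101111
Bit 4 of A is 1, so AND-ing with the mask clears it to 0.
  1011010
& 1101111
---------
  1001010

Answer: 1001010 (74)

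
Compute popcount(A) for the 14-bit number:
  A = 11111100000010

11111100000010
1-bits at positions (from bit 0 = LSB): 1, 8, 9, 10, 11, 12, 13
Count = 7

Answer: 7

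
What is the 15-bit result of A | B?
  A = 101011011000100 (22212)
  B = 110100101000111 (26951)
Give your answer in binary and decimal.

Apply | to each column (1 where either bit is 1):
  101011011000100
| 110100101000111
-----------------
  111111111000111

Answer: 111111111000111 (32711)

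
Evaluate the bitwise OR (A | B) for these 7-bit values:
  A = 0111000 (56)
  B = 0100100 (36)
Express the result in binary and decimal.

Apply | to each column (1 where either bit is 1):
  0111000
| 0100100
---------
  0111100

Answer: 0111100 (60)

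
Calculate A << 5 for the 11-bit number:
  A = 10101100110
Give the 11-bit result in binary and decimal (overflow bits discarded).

Shift left by 5: drop the top 5 bit(s), append 5 zero(s) on the right.
  10101100110  ->  discard [10101], keep [100110], append 00000
= 10011000000

Answer: 10011000000 (1216)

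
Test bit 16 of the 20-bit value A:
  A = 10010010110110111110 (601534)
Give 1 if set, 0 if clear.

Bit 16 is the 17th from the right.
  10010010110110111110
     ^
That bit is 1.

Answer: 1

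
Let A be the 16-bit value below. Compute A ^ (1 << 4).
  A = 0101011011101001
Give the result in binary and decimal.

Mask = 1 << 4 = 0000000000010000
Bit 4 of A is 0; XOR with the mask flips it to 1.
  0101011011101001
^ 0000000000010000
------------------
  0101011011111001

Answer: 0101011011111001 (22265)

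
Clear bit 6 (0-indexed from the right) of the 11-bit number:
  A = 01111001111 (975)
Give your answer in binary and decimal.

Mask = ~(1 << 6) = 11110111111
Bit 6 of A is 1, so AND-ing with the mask clears it to 0.
  01111001111
& 11110111111
-------------
  01110001111

Answer: 01110001111 (911)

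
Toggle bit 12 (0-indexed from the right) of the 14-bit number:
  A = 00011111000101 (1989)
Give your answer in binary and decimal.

Mask = 1 << 12 = 01000000000000
Bit 12 of A is 0; XOR with the mask flips it to 1.
  00011111000101
^ 01000000000000
----------------
  01011111000101

Answer: 01011111000101 (6085)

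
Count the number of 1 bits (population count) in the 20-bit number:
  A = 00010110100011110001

00010110100011110001
1-bits at positions (from bit 0 = LSB): 0, 4, 5, 6, 7, 11, 13, 14, 16
Count = 9

Answer: 9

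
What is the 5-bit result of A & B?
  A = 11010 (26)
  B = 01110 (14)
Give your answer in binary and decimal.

Apply & to each column (1 only where both bits are 1):
  11010
& 01110
-------
  01010

Answer: 01010 (10)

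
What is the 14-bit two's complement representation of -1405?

1. Binary of +1405:  00010101111101
2. Invert bits:     11101010000010
3. Add 1:           11101010000011

Answer: 11101010000011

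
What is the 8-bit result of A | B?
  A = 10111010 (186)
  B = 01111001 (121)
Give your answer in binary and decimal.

Apply | to each column (1 where either bit is 1):
  10111010
| 01111001
----------
  11111011

Answer: 11111011 (251)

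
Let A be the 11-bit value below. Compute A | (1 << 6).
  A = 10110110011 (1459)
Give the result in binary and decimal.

Mask = 1 << 6 = 00001000000
Bit 6 of A is 0, so OR-ing with the mask flips it to 1.
  10110110011
| 00001000000
-------------
  10111110011

Answer: 10111110011 (1523)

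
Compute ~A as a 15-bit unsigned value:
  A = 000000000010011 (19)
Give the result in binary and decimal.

Flip each bit (0->1, 1->0):
  000000000010011
  111111111101100

Answer: 111111111101100 (32748)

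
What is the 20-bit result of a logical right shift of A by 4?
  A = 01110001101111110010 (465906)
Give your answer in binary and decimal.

Logical shift right by 4: drop the bottom 4 bit(s), prepend 4 zero(s) on the left.
  01110001101111110010  ->  keep [0111000110111111], discard [0010], prepend 0000
= 00000111000110111111

Answer: 00000111000110111111 (29119)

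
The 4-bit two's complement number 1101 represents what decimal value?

MSB is 1, so the value is negative. Find the magnitude:
1. Invert bits:  0010
2. Add 1:        0011  = 3
3. Apply sign:   -3

Answer: -3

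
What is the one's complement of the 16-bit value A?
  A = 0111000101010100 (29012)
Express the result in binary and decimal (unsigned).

Flip each bit (0->1, 1->0):
  0111000101010100
  1000111010101011

Answer: 1000111010101011 (36523)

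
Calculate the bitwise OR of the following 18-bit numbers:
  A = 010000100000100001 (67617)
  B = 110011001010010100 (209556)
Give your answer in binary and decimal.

Apply | to each column (1 where either bit is 1):
  010000100000100001
| 110011001010010100
--------------------
  110011101010110101

Answer: 110011101010110101 (211637)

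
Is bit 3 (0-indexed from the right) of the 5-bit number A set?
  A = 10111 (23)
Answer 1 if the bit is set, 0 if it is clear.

Bit 3 is the 4th from the right.
  10111
   ^
That bit is 0.

Answer: 0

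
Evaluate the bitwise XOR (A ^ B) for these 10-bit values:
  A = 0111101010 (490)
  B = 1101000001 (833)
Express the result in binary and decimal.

Apply ^ to each column (1 where bits differ):
  0111101010
^ 1101000001
------------
  1010101011

Answer: 1010101011 (683)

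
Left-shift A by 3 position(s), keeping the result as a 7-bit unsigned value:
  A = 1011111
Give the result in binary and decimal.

Shift left by 3: drop the top 3 bit(s), append 3 zero(s) on the right.
  1011111  ->  discard [101], keep [1111], append 000
= 1111000

Answer: 1111000 (120)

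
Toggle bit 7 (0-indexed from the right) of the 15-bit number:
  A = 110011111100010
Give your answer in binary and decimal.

Mask = 1 << 7 = 000000010000000
Bit 7 of A is 1; XOR with the mask flips it to 0.
  110011111100010
^ 000000010000000
-----------------
  110011101100010

Answer: 110011101100010 (26466)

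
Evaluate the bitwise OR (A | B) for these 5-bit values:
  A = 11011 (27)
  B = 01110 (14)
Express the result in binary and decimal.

Apply | to each column (1 where either bit is 1):
  11011
| 01110
-------
  11111

Answer: 11111 (31)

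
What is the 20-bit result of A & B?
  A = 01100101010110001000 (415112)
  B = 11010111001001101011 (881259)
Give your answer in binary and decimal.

Apply & to each column (1 only where both bits are 1):
  01100101010110001000
& 11010111001001101011
----------------------
  01000101000000001000

Answer: 01000101000000001000 (282632)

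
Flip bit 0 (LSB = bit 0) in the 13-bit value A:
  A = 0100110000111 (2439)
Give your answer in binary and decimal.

Mask = 1 << 0 = 0000000000001
Bit 0 of A is 1; XOR with the mask flips it to 0.
  0100110000111
^ 0000000000001
---------------
  0100110000110

Answer: 0100110000110 (2438)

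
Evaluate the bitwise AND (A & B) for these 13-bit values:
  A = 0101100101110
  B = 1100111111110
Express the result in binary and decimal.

Apply & to each column (1 only where both bits are 1):
  0101100101110
& 1100111111110
---------------
  0100100101110

Answer: 0100100101110 (2350)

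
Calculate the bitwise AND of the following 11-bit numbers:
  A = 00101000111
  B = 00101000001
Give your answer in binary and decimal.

Apply & to each column (1 only where both bits are 1):
  00101000111
& 00101000001
-------------
  00101000001

Answer: 00101000001 (321)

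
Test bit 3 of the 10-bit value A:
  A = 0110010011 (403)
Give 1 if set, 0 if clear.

Bit 3 is the 4th from the right.
  0110010011
        ^
That bit is 0.

Answer: 0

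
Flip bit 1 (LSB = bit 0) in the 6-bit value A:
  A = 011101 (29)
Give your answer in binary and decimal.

Mask = 1 << 1 = 000010
Bit 1 of A is 0; XOR with the mask flips it to 1.
  011101
^ 000010
--------
  011111

Answer: 011111 (31)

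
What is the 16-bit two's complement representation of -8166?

1. Binary of +8166:  0001111111100110
2. Invert bits:     1110000000011001
3. Add 1:           1110000000011010

Answer: 1110000000011010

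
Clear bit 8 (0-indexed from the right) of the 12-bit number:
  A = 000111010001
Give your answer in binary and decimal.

Mask = ~(1 << 8) = 111011111111
Bit 8 of A is 1, so AND-ing with the mask clears it to 0.
  000111010001
& 111011111111
--------------
  000011010001

Answer: 000011010001 (209)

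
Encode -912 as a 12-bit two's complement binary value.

1. Binary of +912:  001110010000
2. Invert bits:     110001101111
3. Add 1:           110001110000

Answer: 110001110000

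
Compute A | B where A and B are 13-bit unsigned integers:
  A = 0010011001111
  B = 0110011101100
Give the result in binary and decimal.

Apply | to each column (1 where either bit is 1):
  0010011001111
| 0110011101100
---------------
  0110011101111

Answer: 0110011101111 (3311)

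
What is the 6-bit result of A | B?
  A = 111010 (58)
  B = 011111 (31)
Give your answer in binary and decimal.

Apply | to each column (1 where either bit is 1):
  111010
| 011111
--------
  111111

Answer: 111111 (63)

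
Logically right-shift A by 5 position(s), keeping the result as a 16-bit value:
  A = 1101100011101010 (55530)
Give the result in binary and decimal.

Logical shift right by 5: drop the bottom 5 bit(s), prepend 5 zero(s) on the left.
  1101100011101010  ->  keep [11011000111], discard [01010], prepend 00000
= 0000011011000111

Answer: 0000011011000111 (1735)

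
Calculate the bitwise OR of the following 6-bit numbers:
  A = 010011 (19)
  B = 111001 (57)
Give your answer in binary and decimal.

Apply | to each column (1 where either bit is 1):
  010011
| 111001
--------
  111011

Answer: 111011 (59)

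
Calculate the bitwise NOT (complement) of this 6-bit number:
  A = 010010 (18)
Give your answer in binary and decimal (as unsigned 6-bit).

Flip each bit (0->1, 1->0):
  010010
  101101

Answer: 101101 (45)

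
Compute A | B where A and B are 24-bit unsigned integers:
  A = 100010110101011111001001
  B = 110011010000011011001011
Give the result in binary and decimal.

Apply | to each column (1 where either bit is 1):
  100010110101011111001001
| 110011010000011011001011
--------------------------
  110011110101011111001011

Answer: 110011110101011111001011 (13588427)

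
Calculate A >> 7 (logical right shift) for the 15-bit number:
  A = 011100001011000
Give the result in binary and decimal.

Logical shift right by 7: drop the bottom 7 bit(s), prepend 7 zero(s) on the left.
  011100001011000  ->  keep [01110000], discard [1011000], prepend 0000000
= 000000001110000

Answer: 000000001110000 (112)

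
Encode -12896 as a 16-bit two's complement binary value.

1. Binary of +12896:  0011001001100000
2. Invert bits:     1100110110011111
3. Add 1:           1100110110100000

Answer: 1100110110100000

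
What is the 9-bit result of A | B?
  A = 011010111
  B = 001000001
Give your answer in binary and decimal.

Apply | to each column (1 where either bit is 1):
  011010111
| 001000001
-----------
  011010111

Answer: 011010111 (215)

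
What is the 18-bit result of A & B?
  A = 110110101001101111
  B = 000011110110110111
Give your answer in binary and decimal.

Apply & to each column (1 only where both bits are 1):
  110110101001101111
& 000011110110110111
--------------------
  000010100000100111

Answer: 000010100000100111 (10279)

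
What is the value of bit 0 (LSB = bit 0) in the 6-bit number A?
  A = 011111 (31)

Bit 0 is the 1st from the right.
  011111
       ^
That bit is 1.

Answer: 1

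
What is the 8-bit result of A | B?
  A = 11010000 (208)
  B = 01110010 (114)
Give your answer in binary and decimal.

Apply | to each column (1 where either bit is 1):
  11010000
| 01110010
----------
  11110010

Answer: 11110010 (242)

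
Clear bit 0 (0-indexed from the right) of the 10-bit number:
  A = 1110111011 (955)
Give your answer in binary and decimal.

Mask = ~(1 << 0) = 1111111110
Bit 0 of A is 1, so AND-ing with the mask clears it to 0.
  1110111011
& 1111111110
------------
  1110111010

Answer: 1110111010 (954)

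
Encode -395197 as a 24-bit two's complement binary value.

1. Binary of +395197:  000001100000011110111101
2. Invert bits:     111110011111100001000010
3. Add 1:           111110011111100001000011

Answer: 111110011111100001000011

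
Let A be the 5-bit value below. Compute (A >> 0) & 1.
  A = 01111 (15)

Bit 0 is the 1st from the right.
  01111
      ^
That bit is 1.

Answer: 1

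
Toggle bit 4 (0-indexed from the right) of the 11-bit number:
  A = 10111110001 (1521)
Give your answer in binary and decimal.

Mask = 1 << 4 = 00000010000
Bit 4 of A is 1; XOR with the mask flips it to 0.
  10111110001
^ 00000010000
-------------
  10111100001

Answer: 10111100001 (1505)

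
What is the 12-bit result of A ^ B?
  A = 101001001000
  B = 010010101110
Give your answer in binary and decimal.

Apply ^ to each column (1 where bits differ):
  101001001000
^ 010010101110
--------------
  111011100110

Answer: 111011100110 (3814)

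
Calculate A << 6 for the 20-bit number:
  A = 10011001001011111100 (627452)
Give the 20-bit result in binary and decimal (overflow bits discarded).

Shift left by 6: drop the top 6 bit(s), append 6 zero(s) on the right.
  10011001001011111100  ->  discard [100110], keep [01001011111100], append 000000
= 01001011111100000000

Answer: 01001011111100000000 (311040)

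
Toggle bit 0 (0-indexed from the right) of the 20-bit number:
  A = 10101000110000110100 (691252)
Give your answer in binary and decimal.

Mask = 1 << 0 = 00000000000000000001
Bit 0 of A is 0; XOR with the mask flips it to 1.
  10101000110000110100
^ 00000000000000000001
----------------------
  10101000110000110101

Answer: 10101000110000110101 (691253)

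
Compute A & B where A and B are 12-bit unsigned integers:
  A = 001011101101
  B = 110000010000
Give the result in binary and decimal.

Apply & to each column (1 only where both bits are 1):
  001011101101
& 110000010000
--------------
  000000000000

Answer: 000000000000 (0)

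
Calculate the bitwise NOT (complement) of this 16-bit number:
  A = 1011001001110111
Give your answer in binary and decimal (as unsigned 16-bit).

Flip each bit (0->1, 1->0):
  1011001001110111
  0100110110001000

Answer: 0100110110001000 (19848)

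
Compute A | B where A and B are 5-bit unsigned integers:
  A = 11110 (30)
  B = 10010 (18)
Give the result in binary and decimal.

Apply | to each column (1 where either bit is 1):
  11110
| 10010
-------
  11110

Answer: 11110 (30)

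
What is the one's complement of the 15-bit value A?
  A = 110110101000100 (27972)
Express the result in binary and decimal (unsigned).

Flip each bit (0->1, 1->0):
  110110101000100
  001001010111011

Answer: 001001010111011 (4795)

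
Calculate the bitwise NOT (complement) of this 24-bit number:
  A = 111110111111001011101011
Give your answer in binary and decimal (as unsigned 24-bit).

Flip each bit (0->1, 1->0):
  111110111111001011101011
  000001000000110100010100

Answer: 000001000000110100010100 (265492)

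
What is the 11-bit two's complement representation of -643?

1. Binary of +643:  01010000011
2. Invert bits:     10101111100
3. Add 1:           10101111101

Answer: 10101111101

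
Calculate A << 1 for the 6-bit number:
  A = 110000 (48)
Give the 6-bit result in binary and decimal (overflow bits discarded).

Shift left by 1: drop the top 1 bit(s), append 1 zero(s) on the right.
  110000  ->  discard [1], keep [10000], append 0
= 100000

Answer: 100000 (32)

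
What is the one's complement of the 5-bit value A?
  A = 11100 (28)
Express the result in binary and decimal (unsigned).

Flip each bit (0->1, 1->0):
  11100
  00011

Answer: 00011 (3)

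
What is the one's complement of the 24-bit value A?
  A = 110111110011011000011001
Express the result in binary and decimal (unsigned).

Flip each bit (0->1, 1->0):
  110111110011011000011001
  001000001100100111100110

Answer: 001000001100100111100110 (2148838)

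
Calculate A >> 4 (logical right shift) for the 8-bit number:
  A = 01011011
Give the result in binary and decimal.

Logical shift right by 4: drop the bottom 4 bit(s), prepend 4 zero(s) on the left.
  01011011  ->  keep [0101], discard [1011], prepend 0000
= 00000101

Answer: 00000101 (5)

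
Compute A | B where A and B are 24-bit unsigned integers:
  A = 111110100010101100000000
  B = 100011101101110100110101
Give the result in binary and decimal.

Apply | to each column (1 where either bit is 1):
  111110100010101100000000
| 100011101101110100110101
--------------------------
  111111101111111100110101

Answer: 111111101111111100110101 (16711477)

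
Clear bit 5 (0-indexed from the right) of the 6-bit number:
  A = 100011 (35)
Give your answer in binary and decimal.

Mask = ~(1 << 5) = 011111
Bit 5 of A is 1, so AND-ing with the mask clears it to 0.
  100011
& 011111
--------
  000011

Answer: 000011 (3)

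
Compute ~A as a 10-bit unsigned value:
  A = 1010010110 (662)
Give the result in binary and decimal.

Flip each bit (0->1, 1->0):
  1010010110
  0101101001

Answer: 0101101001 (361)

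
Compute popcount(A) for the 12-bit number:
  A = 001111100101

001111100101
1-bits at positions (from bit 0 = LSB): 0, 2, 5, 6, 7, 8, 9
Count = 7

Answer: 7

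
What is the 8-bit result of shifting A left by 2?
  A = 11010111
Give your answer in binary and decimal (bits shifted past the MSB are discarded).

Shift left by 2: drop the top 2 bit(s), append 2 zero(s) on the right.
  11010111  ->  discard [11], keep [010111], append 00
= 01011100

Answer: 01011100 (92)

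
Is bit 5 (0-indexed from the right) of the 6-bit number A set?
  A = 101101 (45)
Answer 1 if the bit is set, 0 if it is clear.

Bit 5 is the 6th from the right.
  101101
  ^
That bit is 1.

Answer: 1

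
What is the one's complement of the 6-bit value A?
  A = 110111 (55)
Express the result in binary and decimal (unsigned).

Flip each bit (0->1, 1->0):
  110111
  001000

Answer: 001000 (8)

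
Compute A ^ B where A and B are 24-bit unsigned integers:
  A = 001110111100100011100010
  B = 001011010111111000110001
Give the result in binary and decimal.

Apply ^ to each column (1 where bits differ):
  001110111100100011100010
^ 001011010111111000110001
--------------------------
  000101101011011011010011

Answer: 000101101011011011010011 (1488595)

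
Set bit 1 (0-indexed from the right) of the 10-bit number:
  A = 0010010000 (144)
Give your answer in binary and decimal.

Mask = 1 << 1 = 0000000010
Bit 1 of A is 0, so OR-ing with the mask flips it to 1.
  0010010000
| 0000000010
------------
  0010010010

Answer: 0010010010 (146)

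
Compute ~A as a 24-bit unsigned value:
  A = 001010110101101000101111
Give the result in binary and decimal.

Flip each bit (0->1, 1->0):
  001010110101101000101111
  110101001010010111010000

Answer: 110101001010010111010000 (13936080)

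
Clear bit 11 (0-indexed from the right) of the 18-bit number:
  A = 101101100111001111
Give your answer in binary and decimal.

Mask = ~(1 << 11) = 111111011111111111
Bit 11 of A is 1, so AND-ing with the mask clears it to 0.
  101101100111001111
& 111111011111111111
--------------------
  101101000111001111

Answer: 101101000111001111 (184783)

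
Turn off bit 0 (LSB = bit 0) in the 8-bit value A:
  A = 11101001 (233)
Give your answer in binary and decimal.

Mask = ~(1 << 0) = 11111110
Bit 0 of A is 1, so AND-ing with the mask clears it to 0.
  11101001
& 11111110
----------
  11101000

Answer: 11101000 (232)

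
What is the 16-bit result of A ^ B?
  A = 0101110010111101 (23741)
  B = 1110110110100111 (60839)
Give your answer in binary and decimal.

Apply ^ to each column (1 where bits differ):
  0101110010111101
^ 1110110110100111
------------------
  1011000100011010

Answer: 1011000100011010 (45338)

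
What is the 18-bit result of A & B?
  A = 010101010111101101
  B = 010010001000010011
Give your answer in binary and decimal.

Apply & to each column (1 only where both bits are 1):
  010101010111101101
& 010010001000010011
--------------------
  010000000000000001

Answer: 010000000000000001 (65537)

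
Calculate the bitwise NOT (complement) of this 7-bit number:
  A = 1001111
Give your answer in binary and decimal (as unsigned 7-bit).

Flip each bit (0->1, 1->0):
  1001111
  0110000

Answer: 0110000 (48)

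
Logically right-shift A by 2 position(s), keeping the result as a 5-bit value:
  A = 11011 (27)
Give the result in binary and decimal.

Logical shift right by 2: drop the bottom 2 bit(s), prepend 2 zero(s) on the left.
  11011  ->  keep [110], discard [11], prepend 00
= 00110

Answer: 00110 (6)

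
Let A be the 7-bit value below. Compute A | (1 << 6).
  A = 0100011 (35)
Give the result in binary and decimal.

Mask = 1 << 6 = 1000000
Bit 6 of A is 0, so OR-ing with the mask flips it to 1.
  0100011
| 1000000
---------
  1100011

Answer: 1100011 (99)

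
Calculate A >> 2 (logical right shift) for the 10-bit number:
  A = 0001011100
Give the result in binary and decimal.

Logical shift right by 2: drop the bottom 2 bit(s), prepend 2 zero(s) on the left.
  0001011100  ->  keep [00010111], discard [00], prepend 00
= 0000010111

Answer: 0000010111 (23)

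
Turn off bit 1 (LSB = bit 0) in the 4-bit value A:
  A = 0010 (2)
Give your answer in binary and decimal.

Mask = ~(1 << 1) = 1101
Bit 1 of A is 1, so AND-ing with the mask clears it to 0.
  0010
& 1101
------
  0000

Answer: 0000 (0)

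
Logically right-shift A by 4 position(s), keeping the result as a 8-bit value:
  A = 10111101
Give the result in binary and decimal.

Logical shift right by 4: drop the bottom 4 bit(s), prepend 4 zero(s) on the left.
  10111101  ->  keep [1011], discard [1101], prepend 0000
= 00001011

Answer: 00001011 (11)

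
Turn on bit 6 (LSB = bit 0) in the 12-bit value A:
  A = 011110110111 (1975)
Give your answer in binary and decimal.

Mask = 1 << 6 = 000001000000
Bit 6 of A is 0, so OR-ing with the mask flips it to 1.
  011110110111
| 000001000000
--------------
  011111110111

Answer: 011111110111 (2039)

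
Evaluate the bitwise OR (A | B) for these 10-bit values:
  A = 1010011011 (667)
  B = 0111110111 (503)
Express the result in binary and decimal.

Apply | to each column (1 where either bit is 1):
  1010011011
| 0111110111
------------
  1111111111

Answer: 1111111111 (1023)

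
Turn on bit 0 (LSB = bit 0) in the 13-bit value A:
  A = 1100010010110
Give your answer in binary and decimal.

Mask = 1 << 0 = 0000000000001
Bit 0 of A is 0, so OR-ing with the mask flips it to 1.
  1100010010110
| 0000000000001
---------------
  1100010010111

Answer: 1100010010111 (6295)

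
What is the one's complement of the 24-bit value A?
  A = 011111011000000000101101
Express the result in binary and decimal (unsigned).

Flip each bit (0->1, 1->0):
  011111011000000000101101
  100000100111111111010010

Answer: 100000100111111111010010 (8552402)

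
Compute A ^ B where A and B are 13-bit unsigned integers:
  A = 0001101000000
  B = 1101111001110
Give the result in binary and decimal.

Apply ^ to each column (1 where bits differ):
  0001101000000
^ 1101111001110
---------------
  1100010001110

Answer: 1100010001110 (6286)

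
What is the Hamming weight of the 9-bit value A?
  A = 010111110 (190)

010111110
1-bits at positions (from bit 0 = LSB): 1, 2, 3, 4, 5, 7
Count = 6

Answer: 6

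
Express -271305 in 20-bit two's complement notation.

1. Binary of +271305:  01000010001111001001
2. Invert bits:     10111101110000110110
3. Add 1:           10111101110000110111

Answer: 10111101110000110111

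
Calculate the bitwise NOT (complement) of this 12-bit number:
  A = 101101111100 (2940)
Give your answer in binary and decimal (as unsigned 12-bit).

Flip each bit (0->1, 1->0):
  101101111100
  010010000011

Answer: 010010000011 (1155)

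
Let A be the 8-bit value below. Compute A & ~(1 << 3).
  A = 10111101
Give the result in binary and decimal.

Mask = ~(1 << 3) = 11110111
Bit 3 of A is 1, so AND-ing with the mask clears it to 0.
  10111101
& 11110111
----------
  10110101

Answer: 10110101 (181)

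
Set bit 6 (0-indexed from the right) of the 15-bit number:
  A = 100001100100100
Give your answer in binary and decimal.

Mask = 1 << 6 = 000000001000000
Bit 6 of A is 0, so OR-ing with the mask flips it to 1.
  100001100100100
| 000000001000000
-----------------
  100001101100100

Answer: 100001101100100 (17252)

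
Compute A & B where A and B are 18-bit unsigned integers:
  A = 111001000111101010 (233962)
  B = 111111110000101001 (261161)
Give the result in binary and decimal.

Apply & to each column (1 only where both bits are 1):
  111001000111101010
& 111111110000101001
--------------------
  111001000000101000

Answer: 111001000000101000 (233512)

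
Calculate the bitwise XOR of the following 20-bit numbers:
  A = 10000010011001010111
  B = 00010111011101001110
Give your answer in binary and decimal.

Apply ^ to each column (1 where bits differ):
  10000010011001010111
^ 00010111011101001110
----------------------
  10010101000100011001

Answer: 10010101000100011001 (610585)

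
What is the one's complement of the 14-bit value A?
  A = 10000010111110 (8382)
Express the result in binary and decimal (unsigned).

Flip each bit (0->1, 1->0):
  10000010111110
  01111101000001

Answer: 01111101000001 (8001)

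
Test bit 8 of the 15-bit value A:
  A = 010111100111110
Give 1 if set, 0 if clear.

Bit 8 is the 9th from the right.
  010111100111110
        ^
That bit is 1.

Answer: 1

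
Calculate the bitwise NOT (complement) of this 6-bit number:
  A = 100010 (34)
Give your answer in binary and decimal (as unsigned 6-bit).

Flip each bit (0->1, 1->0):
  100010
  011101

Answer: 011101 (29)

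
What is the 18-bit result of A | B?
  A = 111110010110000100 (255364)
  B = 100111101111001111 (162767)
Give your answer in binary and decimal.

Apply | to each column (1 where either bit is 1):
  111110010110000100
| 100111101111001111
--------------------
  111111111111001111

Answer: 111111111111001111 (262095)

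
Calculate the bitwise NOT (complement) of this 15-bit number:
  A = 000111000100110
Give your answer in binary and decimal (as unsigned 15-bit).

Flip each bit (0->1, 1->0):
  000111000100110
  111000111011001

Answer: 111000111011001 (29145)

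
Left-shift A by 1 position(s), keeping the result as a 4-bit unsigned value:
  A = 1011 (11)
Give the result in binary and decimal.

Shift left by 1: drop the top 1 bit(s), append 1 zero(s) on the right.
  1011  ->  discard [1], keep [011], append 0
= 0110

Answer: 0110 (6)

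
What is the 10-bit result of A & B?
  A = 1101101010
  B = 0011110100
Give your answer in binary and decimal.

Apply & to each column (1 only where both bits are 1):
  1101101010
& 0011110100
------------
  0001100000

Answer: 0001100000 (96)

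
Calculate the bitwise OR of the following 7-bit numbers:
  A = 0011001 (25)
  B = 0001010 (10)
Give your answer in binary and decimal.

Apply | to each column (1 where either bit is 1):
  0011001
| 0001010
---------
  0011011

Answer: 0011011 (27)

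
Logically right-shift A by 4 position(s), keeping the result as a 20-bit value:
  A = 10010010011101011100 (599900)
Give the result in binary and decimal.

Logical shift right by 4: drop the bottom 4 bit(s), prepend 4 zero(s) on the left.
  10010010011101011100  ->  keep [1001001001110101], discard [1100], prepend 0000
= 00001001001001110101

Answer: 00001001001001110101 (37493)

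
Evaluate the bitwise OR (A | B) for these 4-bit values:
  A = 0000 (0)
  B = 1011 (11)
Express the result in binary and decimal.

Apply | to each column (1 where either bit is 1):
  0000
| 1011
------
  1011

Answer: 1011 (11)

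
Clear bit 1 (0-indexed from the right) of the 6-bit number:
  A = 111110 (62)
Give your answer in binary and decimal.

Mask = ~(1 << 1) = 111101
Bit 1 of A is 1, so AND-ing with the mask clears it to 0.
  111110
& 111101
--------
  111100

Answer: 111100 (60)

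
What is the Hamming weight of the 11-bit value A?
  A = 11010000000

11010000000
1-bits at positions (from bit 0 = LSB): 7, 9, 10
Count = 3

Answer: 3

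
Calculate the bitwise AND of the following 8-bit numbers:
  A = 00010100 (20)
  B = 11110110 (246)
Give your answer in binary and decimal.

Apply & to each column (1 only where both bits are 1):
  00010100
& 11110110
----------
  00010100

Answer: 00010100 (20)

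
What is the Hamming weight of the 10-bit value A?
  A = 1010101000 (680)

1010101000
1-bits at positions (from bit 0 = LSB): 3, 5, 7, 9
Count = 4

Answer: 4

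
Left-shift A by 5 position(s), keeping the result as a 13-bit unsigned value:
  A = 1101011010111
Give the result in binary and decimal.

Shift left by 5: drop the top 5 bit(s), append 5 zero(s) on the right.
  1101011010111  ->  discard [11010], keep [11010111], append 00000
= 1101011100000

Answer: 1101011100000 (6880)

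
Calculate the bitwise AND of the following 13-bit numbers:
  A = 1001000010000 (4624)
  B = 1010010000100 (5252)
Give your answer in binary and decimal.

Apply & to each column (1 only where both bits are 1):
  1001000010000
& 1010010000100
---------------
  1000000000000

Answer: 1000000000000 (4096)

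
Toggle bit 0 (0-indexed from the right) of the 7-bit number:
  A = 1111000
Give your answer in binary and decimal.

Mask = 1 << 0 = 0000001
Bit 0 of A is 0; XOR with the mask flips it to 1.
  1111000
^ 0000001
---------
  1111001

Answer: 1111001 (121)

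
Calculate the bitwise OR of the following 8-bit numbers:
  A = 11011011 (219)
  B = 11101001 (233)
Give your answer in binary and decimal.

Apply | to each column (1 where either bit is 1):
  11011011
| 11101001
----------
  11111011

Answer: 11111011 (251)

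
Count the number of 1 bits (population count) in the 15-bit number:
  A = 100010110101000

100010110101000
1-bits at positions (from bit 0 = LSB): 3, 5, 7, 8, 10, 14
Count = 6

Answer: 6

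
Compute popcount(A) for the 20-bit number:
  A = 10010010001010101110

10010010001010101110
1-bits at positions (from bit 0 = LSB): 1, 2, 3, 5, 7, 9, 13, 16, 19
Count = 9

Answer: 9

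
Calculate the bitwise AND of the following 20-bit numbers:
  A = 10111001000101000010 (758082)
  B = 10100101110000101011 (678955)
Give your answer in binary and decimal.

Apply & to each column (1 only where both bits are 1):
  10111001000101000010
& 10100101110000101011
----------------------
  10100001000000000010

Answer: 10100001000000000010 (659458)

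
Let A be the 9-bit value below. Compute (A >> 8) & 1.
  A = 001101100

Bit 8 is the 9th from the right.
  001101100
  ^
That bit is 0.

Answer: 0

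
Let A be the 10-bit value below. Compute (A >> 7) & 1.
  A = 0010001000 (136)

Bit 7 is the 8th from the right.
  0010001000
    ^
That bit is 1.

Answer: 1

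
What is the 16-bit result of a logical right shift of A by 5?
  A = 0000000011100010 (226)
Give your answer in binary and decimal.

Logical shift right by 5: drop the bottom 5 bit(s), prepend 5 zero(s) on the left.
  0000000011100010  ->  keep [00000000111], discard [00010], prepend 00000
= 0000000000000111

Answer: 0000000000000111 (7)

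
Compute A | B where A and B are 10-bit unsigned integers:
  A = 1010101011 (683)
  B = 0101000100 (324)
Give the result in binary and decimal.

Apply | to each column (1 where either bit is 1):
  1010101011
| 0101000100
------------
  1111101111

Answer: 1111101111 (1007)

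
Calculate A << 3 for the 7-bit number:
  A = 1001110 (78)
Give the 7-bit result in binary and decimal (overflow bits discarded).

Shift left by 3: drop the top 3 bit(s), append 3 zero(s) on the right.
  1001110  ->  discard [100], keep [1110], append 000
= 1110000

Answer: 1110000 (112)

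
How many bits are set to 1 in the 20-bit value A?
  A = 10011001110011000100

10011001110011000100
1-bits at positions (from bit 0 = LSB): 2, 6, 7, 10, 11, 12, 15, 16, 19
Count = 9

Answer: 9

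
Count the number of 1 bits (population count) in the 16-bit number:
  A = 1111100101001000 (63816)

1111100101001000
1-bits at positions (from bit 0 = LSB): 3, 6, 8, 11, 12, 13, 14, 15
Count = 8

Answer: 8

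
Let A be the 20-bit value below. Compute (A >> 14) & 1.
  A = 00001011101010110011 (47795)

Bit 14 is the 15th from the right.
  00001011101010110011
       ^
That bit is 0.

Answer: 0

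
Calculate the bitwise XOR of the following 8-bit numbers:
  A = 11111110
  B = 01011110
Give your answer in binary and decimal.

Apply ^ to each column (1 where bits differ):
  11111110
^ 01011110
----------
  10100000

Answer: 10100000 (160)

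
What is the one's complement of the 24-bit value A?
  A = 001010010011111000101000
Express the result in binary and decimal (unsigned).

Flip each bit (0->1, 1->0):
  001010010011111000101000
  110101101100000111010111

Answer: 110101101100000111010111 (14074327)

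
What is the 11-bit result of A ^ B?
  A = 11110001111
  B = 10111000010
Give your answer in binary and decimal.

Apply ^ to each column (1 where bits differ):
  11110001111
^ 10111000010
-------------
  01001001101

Answer: 01001001101 (589)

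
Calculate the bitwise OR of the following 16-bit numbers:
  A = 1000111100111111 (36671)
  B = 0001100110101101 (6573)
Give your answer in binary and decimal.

Apply | to each column (1 where either bit is 1):
  1000111100111111
| 0001100110101101
------------------
  1001111110111111

Answer: 1001111110111111 (40895)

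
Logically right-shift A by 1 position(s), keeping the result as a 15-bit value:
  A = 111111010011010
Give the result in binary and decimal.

Logical shift right by 1: drop the bottom 1 bit(s), prepend 1 zero(s) on the left.
  111111010011010  ->  keep [11111101001101], discard [0], prepend 0
= 011111101001101

Answer: 011111101001101 (16205)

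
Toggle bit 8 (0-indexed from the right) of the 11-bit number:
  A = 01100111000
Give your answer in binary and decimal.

Mask = 1 << 8 = 00100000000
Bit 8 of A is 1; XOR with the mask flips it to 0.
  01100111000
^ 00100000000
-------------
  01000111000

Answer: 01000111000 (568)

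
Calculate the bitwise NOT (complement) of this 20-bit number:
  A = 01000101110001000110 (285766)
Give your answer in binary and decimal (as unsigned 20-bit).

Flip each bit (0->1, 1->0):
  01000101110001000110
  10111010001110111001

Answer: 10111010001110111001 (762809)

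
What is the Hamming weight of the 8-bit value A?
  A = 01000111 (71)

01000111
1-bits at positions (from bit 0 = LSB): 0, 1, 2, 6
Count = 4

Answer: 4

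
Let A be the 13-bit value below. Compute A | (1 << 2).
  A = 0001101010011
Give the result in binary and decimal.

Mask = 1 << 2 = 0000000000100
Bit 2 of A is 0, so OR-ing with the mask flips it to 1.
  0001101010011
| 0000000000100
---------------
  0001101010111

Answer: 0001101010111 (855)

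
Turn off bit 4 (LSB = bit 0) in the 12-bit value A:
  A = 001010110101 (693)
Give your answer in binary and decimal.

Mask = ~(1 << 4) = 111111101111
Bit 4 of A is 1, so AND-ing with the mask clears it to 0.
  001010110101
& 111111101111
--------------
  001010100101

Answer: 001010100101 (677)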